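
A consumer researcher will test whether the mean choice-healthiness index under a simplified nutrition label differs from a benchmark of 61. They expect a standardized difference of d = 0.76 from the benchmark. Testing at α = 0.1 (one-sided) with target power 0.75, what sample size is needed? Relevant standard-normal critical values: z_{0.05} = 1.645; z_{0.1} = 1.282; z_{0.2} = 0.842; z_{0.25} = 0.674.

For a one-sample test: n = ((z_{α} + z_β) / d)².
z_{α} + z_β = 1.282 + 0.674 = 1.956.
n = (1.956 / 0.76)² = 2.574² = 6.62.
Round up.

n = 7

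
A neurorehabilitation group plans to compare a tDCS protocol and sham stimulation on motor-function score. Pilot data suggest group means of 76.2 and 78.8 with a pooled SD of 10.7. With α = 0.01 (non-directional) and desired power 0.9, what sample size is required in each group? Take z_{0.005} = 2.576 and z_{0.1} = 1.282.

n = 505 per group

Cohen's d = |M₁ − M₂| / SD_pooled = |76.2 − 78.8| / 10.7 = 2.6 / 10.7 = 0.243.
For two independent groups with equal n: n = 2·((z_{α/2} + z_β) / d)².
z_{α/2} + z_β = 2.576 + 1.282 = 3.858.
n = 2 × (3.858 / 0.243)² = 2 × 15.877² = 2 × 252.06 = 504.1.
Round up to the next whole participant.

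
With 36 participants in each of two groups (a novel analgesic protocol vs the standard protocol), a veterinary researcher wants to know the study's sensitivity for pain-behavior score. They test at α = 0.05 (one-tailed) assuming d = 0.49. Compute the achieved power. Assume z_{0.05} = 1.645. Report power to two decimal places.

power ≈ 0.67

For two equal groups, power = Φ(d·√(n/2) − z_{α}).
d·√(n/2) = 0.49 × √(36/2) = 0.49 × 4.243 = 2.079.
z_β = 2.079 − 1.645 = 0.434.
Power = Φ(0.434) = 0.668.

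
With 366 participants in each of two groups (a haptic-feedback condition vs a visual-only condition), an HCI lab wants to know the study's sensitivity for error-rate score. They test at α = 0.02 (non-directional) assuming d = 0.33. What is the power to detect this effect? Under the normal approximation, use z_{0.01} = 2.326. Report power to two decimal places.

power ≈ 0.98

For two equal groups, power = Φ(d·√(n/2) − z_{α/2}).
d·√(n/2) = 0.33 × √(366/2) = 0.33 × 13.528 = 4.464.
z_β = 4.464 − 2.326 = 2.138.
Power = Φ(2.138) = 0.984.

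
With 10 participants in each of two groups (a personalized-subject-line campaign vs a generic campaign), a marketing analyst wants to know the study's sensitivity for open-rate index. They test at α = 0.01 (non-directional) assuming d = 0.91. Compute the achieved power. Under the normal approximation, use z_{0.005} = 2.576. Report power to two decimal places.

For two equal groups, power = Φ(d·√(n/2) − z_{α/2}).
d·√(n/2) = 0.91 × √(10/2) = 0.91 × 2.236 = 2.035.
z_β = 2.035 − 2.576 = -0.541.
Power = Φ(-0.541) = 0.294.

power ≈ 0.29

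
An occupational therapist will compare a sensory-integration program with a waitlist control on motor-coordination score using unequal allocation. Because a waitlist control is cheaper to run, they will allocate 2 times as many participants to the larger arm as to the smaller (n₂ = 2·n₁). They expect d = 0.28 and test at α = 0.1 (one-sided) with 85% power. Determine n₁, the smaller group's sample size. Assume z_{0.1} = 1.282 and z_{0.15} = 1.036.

With allocation ratio k = n₂/n₁ = 2, Var(x̄₁−x̄₂) = σ²(1/n₁ + 1/(k·n₁)) = σ²·(k+1)/(k·n₁).
So n₁ = (1 + 1/k)·((z_{α} + z_β)/d)² = 1.500 × (2.318/0.28)².
n₁ = 1.500 × 68.53 = 102.8.
Round up: n₁ = 103, giving n₂ = 2 × 103 = 206.

n₁ = 103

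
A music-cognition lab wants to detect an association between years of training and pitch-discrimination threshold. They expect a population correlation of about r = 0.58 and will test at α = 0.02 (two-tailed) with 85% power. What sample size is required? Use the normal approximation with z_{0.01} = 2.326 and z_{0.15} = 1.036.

Fisher's z: C = ½·ln((1+r)/(1−r)) = ½·ln(3.7619) = 0.6625.
n = ((z_{α/2} + z_β)/C)² + 3.
(2.326 + 1.036) / 0.6625 = 3.362 / 0.6625 = 5.075.
n = 5.075² + 3 = 25.75 + 3 = 28.8.
Round up.

n = 29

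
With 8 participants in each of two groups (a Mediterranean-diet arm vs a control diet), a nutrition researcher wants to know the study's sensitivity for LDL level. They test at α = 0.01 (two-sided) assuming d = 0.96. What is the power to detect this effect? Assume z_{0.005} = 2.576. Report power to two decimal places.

For two equal groups, power = Φ(d·√(n/2) − z_{α/2}).
d·√(n/2) = 0.96 × √(8/2) = 0.96 × 2.000 = 1.920.
z_β = 1.920 − 2.576 = -0.656.
Power = Φ(-0.656) = 0.256.

power ≈ 0.26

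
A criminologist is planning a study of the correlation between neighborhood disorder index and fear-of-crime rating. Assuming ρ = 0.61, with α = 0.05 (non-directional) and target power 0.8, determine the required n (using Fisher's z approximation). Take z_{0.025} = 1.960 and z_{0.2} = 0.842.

Fisher's z: C = ½·ln((1+r)/(1−r)) = ½·ln(4.1282) = 0.7089.
n = ((z_{α/2} + z_β)/C)² + 3.
(1.960 + 0.842) / 0.7089 = 2.802 / 0.7089 = 3.953.
n = 3.953² + 3 = 15.62 + 3 = 18.6.
Round up.

n = 19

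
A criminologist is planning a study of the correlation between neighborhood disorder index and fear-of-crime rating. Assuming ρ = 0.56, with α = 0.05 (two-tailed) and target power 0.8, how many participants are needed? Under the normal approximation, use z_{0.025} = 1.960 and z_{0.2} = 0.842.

Fisher's z: C = ½·ln((1+r)/(1−r)) = ½·ln(3.5455) = 0.6328.
n = ((z_{α/2} + z_β)/C)² + 3.
(1.960 + 0.842) / 0.6328 = 2.802 / 0.6328 = 4.428.
n = 4.428² + 3 = 19.61 + 3 = 22.6.
Round up.

n = 23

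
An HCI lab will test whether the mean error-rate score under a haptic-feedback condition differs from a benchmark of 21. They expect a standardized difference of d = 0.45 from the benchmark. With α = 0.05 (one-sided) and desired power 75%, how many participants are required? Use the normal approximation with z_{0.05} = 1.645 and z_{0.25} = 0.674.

n = 27

For a one-sample test: n = ((z_{α} + z_β) / d)².
z_{α} + z_β = 1.645 + 0.674 = 2.319.
n = (2.319 / 0.45)² = 5.153² = 26.56.
Round up.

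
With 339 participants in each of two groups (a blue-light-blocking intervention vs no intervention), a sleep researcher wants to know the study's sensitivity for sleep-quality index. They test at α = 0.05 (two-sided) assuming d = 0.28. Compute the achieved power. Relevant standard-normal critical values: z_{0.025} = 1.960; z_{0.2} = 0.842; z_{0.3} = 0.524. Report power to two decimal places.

power ≈ 0.95

For two equal groups, power = Φ(d·√(n/2) − z_{α/2}).
d·√(n/2) = 0.28 × √(339/2) = 0.28 × 13.019 = 3.645.
z_β = 3.645 − 1.960 = 1.685.
Power = Φ(1.685) = 0.954.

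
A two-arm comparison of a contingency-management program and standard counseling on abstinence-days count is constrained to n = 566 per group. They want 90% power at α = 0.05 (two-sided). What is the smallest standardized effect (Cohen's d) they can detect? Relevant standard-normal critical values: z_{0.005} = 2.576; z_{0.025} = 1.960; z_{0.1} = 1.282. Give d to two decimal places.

For two independent groups of n = 566 each: d_min = (z_{α/2} + z_β)·√(2/n).
z-sum = 1.960 + 1.282 = 3.242.
d_min = 3.242 × √(2/566) = 3.242 × 0.0594 = 0.193.

d_min ≈ 0.19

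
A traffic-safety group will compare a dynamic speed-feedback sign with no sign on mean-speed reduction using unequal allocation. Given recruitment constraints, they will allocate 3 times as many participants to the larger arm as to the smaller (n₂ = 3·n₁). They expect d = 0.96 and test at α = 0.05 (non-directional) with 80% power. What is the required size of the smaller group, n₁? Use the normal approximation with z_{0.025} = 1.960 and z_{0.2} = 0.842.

With allocation ratio k = n₂/n₁ = 3, Var(x̄₁−x̄₂) = σ²(1/n₁ + 1/(k·n₁)) = σ²·(k+1)/(k·n₁).
So n₁ = (1 + 1/k)·((z_{α/2} + z_β)/d)² = 1.333 × (2.802/0.96)².
n₁ = 1.333 × 8.52 = 11.4.
Round up: n₁ = 12, giving n₂ = 3 × 12 = 36.

n₁ = 12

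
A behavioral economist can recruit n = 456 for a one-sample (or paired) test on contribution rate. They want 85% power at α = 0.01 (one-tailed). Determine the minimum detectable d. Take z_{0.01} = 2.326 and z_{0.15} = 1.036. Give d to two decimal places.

For a single sample (or paired design) of n = 456: d_min = (z_{α} + z_β)/√n.
z-sum = 2.326 + 1.036 = 3.362.
d_min = 3.362 / √456 = 3.362 / 21.354 = 0.157.

d_min ≈ 0.16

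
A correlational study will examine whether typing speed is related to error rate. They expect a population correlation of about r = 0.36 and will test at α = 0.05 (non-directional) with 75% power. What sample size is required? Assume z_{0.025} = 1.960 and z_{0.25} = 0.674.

Fisher's z: C = ½·ln((1+r)/(1−r)) = ½·ln(2.1250) = 0.3769.
n = ((z_{α/2} + z_β)/C)² + 3.
(1.960 + 0.674) / 0.3769 = 2.634 / 0.3769 = 6.989.
n = 6.989² + 3 = 48.84 + 3 = 51.8.
Round up.

n = 52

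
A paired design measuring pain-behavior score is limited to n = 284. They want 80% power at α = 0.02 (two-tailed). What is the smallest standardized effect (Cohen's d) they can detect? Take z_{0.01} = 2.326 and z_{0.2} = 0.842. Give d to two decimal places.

d_min ≈ 0.19

For a single sample (or paired design) of n = 284: d_min = (z_{α/2} + z_β)/√n.
z-sum = 2.326 + 0.842 = 3.168.
d_min = 3.168 / √284 = 3.168 / 16.852 = 0.188.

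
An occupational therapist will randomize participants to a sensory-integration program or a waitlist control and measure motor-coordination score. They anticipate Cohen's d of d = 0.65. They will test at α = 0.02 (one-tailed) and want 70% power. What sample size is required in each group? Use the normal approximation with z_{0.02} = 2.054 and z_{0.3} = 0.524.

For two independent groups with equal n: n = 2·((z_{α} + z_β) / d)².
z_{α} + z_β = 2.054 + 0.524 = 2.578.
n = 2 × (2.578 / 0.65)² = 2 × 3.966² = 2 × 15.73 = 31.5.
Round up to the next whole participant.

n = 32 per group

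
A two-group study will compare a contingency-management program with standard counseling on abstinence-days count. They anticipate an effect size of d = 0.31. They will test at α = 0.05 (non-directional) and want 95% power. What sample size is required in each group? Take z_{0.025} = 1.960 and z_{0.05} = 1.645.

For two independent groups with equal n: n = 2·((z_{α/2} + z_β) / d)².
z_{α/2} + z_β = 1.960 + 1.645 = 3.605.
n = 2 × (3.605 / 0.31)² = 2 × 11.629² = 2 × 135.23 = 270.5.
Round up to the next whole participant.

n = 271 per group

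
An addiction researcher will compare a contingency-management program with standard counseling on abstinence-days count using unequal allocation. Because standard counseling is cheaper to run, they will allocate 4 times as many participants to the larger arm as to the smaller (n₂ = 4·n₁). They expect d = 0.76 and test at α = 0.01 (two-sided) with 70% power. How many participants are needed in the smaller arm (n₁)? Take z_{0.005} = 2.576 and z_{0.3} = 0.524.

n₁ = 21

With allocation ratio k = n₂/n₁ = 4, Var(x̄₁−x̄₂) = σ²(1/n₁ + 1/(k·n₁)) = σ²·(k+1)/(k·n₁).
So n₁ = (1 + 1/k)·((z_{α/2} + z_β)/d)² = 1.250 × (3.100/0.76)².
n₁ = 1.250 × 16.64 = 20.8.
Round up: n₁ = 21, giving n₂ = 4 × 21 = 84.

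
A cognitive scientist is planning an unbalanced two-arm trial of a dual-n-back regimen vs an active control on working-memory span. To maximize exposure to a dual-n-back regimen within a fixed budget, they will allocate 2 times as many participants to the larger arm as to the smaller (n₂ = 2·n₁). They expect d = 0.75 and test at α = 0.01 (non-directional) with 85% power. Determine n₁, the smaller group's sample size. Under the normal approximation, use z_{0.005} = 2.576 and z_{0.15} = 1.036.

With allocation ratio k = n₂/n₁ = 2, Var(x̄₁−x̄₂) = σ²(1/n₁ + 1/(k·n₁)) = σ²·(k+1)/(k·n₁).
So n₁ = (1 + 1/k)·((z_{α/2} + z_β)/d)² = 1.500 × (3.612/0.75)².
n₁ = 1.500 × 23.19 = 34.8.
Round up: n₁ = 35, giving n₂ = 2 × 35 = 70.

n₁ = 35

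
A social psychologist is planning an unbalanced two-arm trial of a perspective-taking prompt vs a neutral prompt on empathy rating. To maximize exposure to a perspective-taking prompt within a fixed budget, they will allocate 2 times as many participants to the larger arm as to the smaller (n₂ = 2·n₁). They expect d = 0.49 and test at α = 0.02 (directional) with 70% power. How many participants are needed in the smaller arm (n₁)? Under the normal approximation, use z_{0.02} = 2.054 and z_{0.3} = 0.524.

With allocation ratio k = n₂/n₁ = 2, Var(x̄₁−x̄₂) = σ²(1/n₁ + 1/(k·n₁)) = σ²·(k+1)/(k·n₁).
So n₁ = (1 + 1/k)·((z_{α} + z_β)/d)² = 1.500 × (2.578/0.49)².
n₁ = 1.500 × 27.68 = 41.5.
Round up: n₁ = 42, giving n₂ = 2 × 42 = 84.

n₁ = 42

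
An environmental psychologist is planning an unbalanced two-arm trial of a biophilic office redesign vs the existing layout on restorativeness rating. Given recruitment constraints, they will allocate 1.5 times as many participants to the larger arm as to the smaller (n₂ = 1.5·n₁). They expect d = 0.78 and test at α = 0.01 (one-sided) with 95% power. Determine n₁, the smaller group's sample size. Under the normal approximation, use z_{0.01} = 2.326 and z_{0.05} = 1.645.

n₁ = 44

With allocation ratio k = n₂/n₁ = 1.5, Var(x̄₁−x̄₂) = σ²(1/n₁ + 1/(k·n₁)) = σ²·(k+1)/(k·n₁).
So n₁ = (1 + 1/k)·((z_{α} + z_β)/d)² = 1.667 × (3.971/0.78)².
n₁ = 1.667 × 25.92 = 43.2.
Round up: n₁ = 44, giving n₂ = 1.5 × 44 = 66.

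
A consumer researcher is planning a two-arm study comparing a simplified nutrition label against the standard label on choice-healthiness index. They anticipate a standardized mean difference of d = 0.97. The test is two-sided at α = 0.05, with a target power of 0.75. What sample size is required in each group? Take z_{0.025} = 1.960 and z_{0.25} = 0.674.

n = 15 per group

For two independent groups with equal n: n = 2·((z_{α/2} + z_β) / d)².
z_{α/2} + z_β = 1.960 + 0.674 = 2.634.
n = 2 × (2.634 / 0.97)² = 2 × 2.715² = 2 × 7.37 = 14.7.
Round up to the next whole participant.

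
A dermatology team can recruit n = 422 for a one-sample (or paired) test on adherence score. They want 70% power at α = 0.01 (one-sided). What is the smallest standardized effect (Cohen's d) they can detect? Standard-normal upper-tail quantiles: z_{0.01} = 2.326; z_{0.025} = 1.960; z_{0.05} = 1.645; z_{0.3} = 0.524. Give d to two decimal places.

For a single sample (or paired design) of n = 422: d_min = (z_{α} + z_β)/√n.
z-sum = 2.326 + 0.524 = 2.850.
d_min = 2.850 / √422 = 2.850 / 20.543 = 0.139.

d_min ≈ 0.14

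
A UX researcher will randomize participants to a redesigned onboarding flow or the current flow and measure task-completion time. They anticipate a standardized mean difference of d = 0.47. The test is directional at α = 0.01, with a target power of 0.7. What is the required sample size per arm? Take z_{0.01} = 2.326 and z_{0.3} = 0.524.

For two independent groups with equal n: n = 2·((z_{α} + z_β) / d)².
z_{α} + z_β = 2.326 + 0.524 = 2.850.
n = 2 × (2.850 / 0.47)² = 2 × 6.064² = 2 × 36.77 = 73.5.
Round up to the next whole participant.

n = 74 per group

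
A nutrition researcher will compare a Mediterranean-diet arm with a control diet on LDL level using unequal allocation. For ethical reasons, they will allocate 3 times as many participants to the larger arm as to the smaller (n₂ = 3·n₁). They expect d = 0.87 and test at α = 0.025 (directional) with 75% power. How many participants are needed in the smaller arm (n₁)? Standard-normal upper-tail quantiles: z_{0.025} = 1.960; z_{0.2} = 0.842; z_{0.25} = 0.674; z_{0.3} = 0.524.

With allocation ratio k = n₂/n₁ = 3, Var(x̄₁−x̄₂) = σ²(1/n₁ + 1/(k·n₁)) = σ²·(k+1)/(k·n₁).
So n₁ = (1 + 1/k)·((z_{α} + z_β)/d)² = 1.333 × (2.634/0.87)².
n₁ = 1.333 × 9.17 = 12.2.
Round up: n₁ = 13, giving n₂ = 3 × 13 = 39.

n₁ = 13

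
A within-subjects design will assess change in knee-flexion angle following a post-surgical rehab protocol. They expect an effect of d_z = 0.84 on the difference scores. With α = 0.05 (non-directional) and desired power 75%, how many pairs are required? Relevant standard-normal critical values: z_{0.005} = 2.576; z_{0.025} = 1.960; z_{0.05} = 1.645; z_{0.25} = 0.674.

n = 10 pairs

For a paired (one-sample on differences) test: n = ((z_{α/2} + z_β) / d)².
z_{α/2} + z_β = 1.960 + 0.674 = 2.634.
n = (2.634 / 0.84)² = 3.136² = 9.83.
Round up.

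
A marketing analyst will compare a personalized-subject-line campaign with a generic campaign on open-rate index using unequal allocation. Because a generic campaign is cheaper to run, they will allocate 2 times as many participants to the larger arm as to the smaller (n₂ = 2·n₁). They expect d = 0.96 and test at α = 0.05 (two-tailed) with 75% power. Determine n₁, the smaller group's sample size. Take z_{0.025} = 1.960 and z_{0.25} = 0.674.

n₁ = 12

With allocation ratio k = n₂/n₁ = 2, Var(x̄₁−x̄₂) = σ²(1/n₁ + 1/(k·n₁)) = σ²·(k+1)/(k·n₁).
So n₁ = (1 + 1/k)·((z_{α/2} + z_β)/d)² = 1.500 × (2.634/0.96)².
n₁ = 1.500 × 7.53 = 11.3.
Round up: n₁ = 12, giving n₂ = 2 × 12 = 24.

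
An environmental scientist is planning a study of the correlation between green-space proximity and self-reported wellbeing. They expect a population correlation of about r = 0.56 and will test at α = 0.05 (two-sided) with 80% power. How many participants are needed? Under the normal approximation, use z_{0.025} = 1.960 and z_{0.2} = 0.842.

n = 23

Fisher's z: C = ½·ln((1+r)/(1−r)) = ½·ln(3.5455) = 0.6328.
n = ((z_{α/2} + z_β)/C)² + 3.
(1.960 + 0.842) / 0.6328 = 2.802 / 0.6328 = 4.428.
n = 4.428² + 3 = 19.61 + 3 = 22.6.
Round up.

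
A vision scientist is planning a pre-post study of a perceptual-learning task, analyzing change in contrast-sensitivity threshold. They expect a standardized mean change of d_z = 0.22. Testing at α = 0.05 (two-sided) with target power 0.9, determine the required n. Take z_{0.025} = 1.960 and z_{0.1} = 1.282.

n = 218 pairs

For a paired (one-sample on differences) test: n = ((z_{α/2} + z_β) / d)².
z_{α/2} + z_β = 1.960 + 1.282 = 3.242.
n = (3.242 / 0.22)² = 14.736² = 217.16.
Round up.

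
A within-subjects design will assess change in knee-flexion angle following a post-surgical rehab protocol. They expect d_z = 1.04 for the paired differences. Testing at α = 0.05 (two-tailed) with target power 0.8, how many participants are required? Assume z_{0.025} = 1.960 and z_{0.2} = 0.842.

n = 8 pairs

For a paired (one-sample on differences) test: n = ((z_{α/2} + z_β) / d)².
z_{α/2} + z_β = 1.960 + 0.842 = 2.802.
n = (2.802 / 1.04)² = 2.694² = 7.26.
Round up.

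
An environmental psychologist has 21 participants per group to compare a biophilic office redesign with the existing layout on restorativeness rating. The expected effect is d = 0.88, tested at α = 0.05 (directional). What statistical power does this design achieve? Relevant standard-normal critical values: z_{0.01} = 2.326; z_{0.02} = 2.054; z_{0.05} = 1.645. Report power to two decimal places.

For two equal groups, power = Φ(d·√(n/2) − z_{α}).
d·√(n/2) = 0.88 × √(21/2) = 0.88 × 3.240 = 2.852.
z_β = 2.852 − 1.645 = 1.207.
Power = Φ(1.207) = 0.886.

power ≈ 0.89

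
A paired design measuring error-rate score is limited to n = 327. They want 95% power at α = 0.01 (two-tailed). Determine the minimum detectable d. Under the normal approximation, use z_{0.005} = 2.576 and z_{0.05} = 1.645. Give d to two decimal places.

For a single sample (or paired design) of n = 327: d_min = (z_{α/2} + z_β)/√n.
z-sum = 2.576 + 1.645 = 4.221.
d_min = 4.221 / √327 = 4.221 / 18.083 = 0.233.

d_min ≈ 0.23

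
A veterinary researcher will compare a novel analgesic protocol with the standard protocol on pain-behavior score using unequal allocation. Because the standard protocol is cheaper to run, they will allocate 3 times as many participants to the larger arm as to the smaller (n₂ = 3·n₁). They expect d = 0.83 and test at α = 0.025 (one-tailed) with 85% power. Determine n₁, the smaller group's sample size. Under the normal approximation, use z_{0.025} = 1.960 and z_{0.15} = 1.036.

n₁ = 18

With allocation ratio k = n₂/n₁ = 3, Var(x̄₁−x̄₂) = σ²(1/n₁ + 1/(k·n₁)) = σ²·(k+1)/(k·n₁).
So n₁ = (1 + 1/k)·((z_{α} + z_β)/d)² = 1.333 × (2.996/0.83)².
n₁ = 1.333 × 13.03 = 17.4.
Round up: n₁ = 18, giving n₂ = 3 × 18 = 54.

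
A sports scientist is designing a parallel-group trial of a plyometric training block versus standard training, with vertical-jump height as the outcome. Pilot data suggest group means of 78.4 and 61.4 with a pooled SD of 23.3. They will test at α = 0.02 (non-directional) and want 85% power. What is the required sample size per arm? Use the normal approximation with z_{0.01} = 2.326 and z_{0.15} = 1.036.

Cohen's d = |M₁ − M₂| / SD_pooled = |78.4 − 61.4| / 23.3 = 17.0 / 23.3 = 0.730.
For two independent groups with equal n: n = 2·((z_{α/2} + z_β) / d)².
z_{α/2} + z_β = 2.326 + 1.036 = 3.362.
n = 2 × (3.362 / 0.730)² = 2 × 4.605² = 2 × 21.21 = 42.4.
Round up to the next whole participant.

n = 43 per group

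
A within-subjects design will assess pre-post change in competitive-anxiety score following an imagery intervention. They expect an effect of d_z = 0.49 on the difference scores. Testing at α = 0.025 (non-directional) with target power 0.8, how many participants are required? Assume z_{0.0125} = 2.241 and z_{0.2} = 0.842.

n = 40 pairs

For a paired (one-sample on differences) test: n = ((z_{α/2} + z_β) / d)².
z_{α/2} + z_β = 2.241 + 0.842 = 3.083.
n = (3.083 / 0.49)² = 6.292² = 39.59.
Round up.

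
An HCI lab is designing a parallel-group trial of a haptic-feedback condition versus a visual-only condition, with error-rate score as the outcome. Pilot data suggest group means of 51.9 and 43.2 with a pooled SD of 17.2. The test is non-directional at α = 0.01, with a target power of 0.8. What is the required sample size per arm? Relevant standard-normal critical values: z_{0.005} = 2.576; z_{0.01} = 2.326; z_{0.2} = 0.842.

n = 92 per group

Cohen's d = |M₁ − M₂| / SD_pooled = |51.9 − 43.2| / 17.2 = 8.7 / 17.2 = 0.506.
For two independent groups with equal n: n = 2·((z_{α/2} + z_β) / d)².
z_{α/2} + z_β = 2.576 + 0.842 = 3.418.
n = 2 × (3.418 / 0.506)² = 2 × 6.755² = 2 × 45.63 = 91.3.
Round up to the next whole participant.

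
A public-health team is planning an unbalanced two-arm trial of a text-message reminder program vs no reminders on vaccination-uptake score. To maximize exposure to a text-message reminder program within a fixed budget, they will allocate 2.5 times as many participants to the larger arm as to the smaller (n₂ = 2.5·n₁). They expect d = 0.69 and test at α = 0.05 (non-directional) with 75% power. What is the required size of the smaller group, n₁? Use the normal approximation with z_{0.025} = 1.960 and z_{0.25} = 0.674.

With allocation ratio k = n₂/n₁ = 2.5, Var(x̄₁−x̄₂) = σ²(1/n₁ + 1/(k·n₁)) = σ²·(k+1)/(k·n₁).
So n₁ = (1 + 1/k)·((z_{α/2} + z_β)/d)² = 1.400 × (2.634/0.69)².
n₁ = 1.400 × 14.57 = 20.4.
Round up: n₁ = 21, giving n₂ = ⌈2.5 × 21⌉ = ⌈52.5⌉ = 53.

n₁ = 21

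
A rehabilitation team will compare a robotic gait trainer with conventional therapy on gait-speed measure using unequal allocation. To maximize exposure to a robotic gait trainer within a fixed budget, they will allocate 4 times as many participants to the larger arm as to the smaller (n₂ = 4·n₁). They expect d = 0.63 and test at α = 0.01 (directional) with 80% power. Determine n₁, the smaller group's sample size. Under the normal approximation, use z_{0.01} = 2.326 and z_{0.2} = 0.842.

With allocation ratio k = n₂/n₁ = 4, Var(x̄₁−x̄₂) = σ²(1/n₁ + 1/(k·n₁)) = σ²·(k+1)/(k·n₁).
So n₁ = (1 + 1/k)·((z_{α} + z_β)/d)² = 1.250 × (3.168/0.63)².
n₁ = 1.250 × 25.29 = 31.6.
Round up: n₁ = 32, giving n₂ = 4 × 32 = 128.

n₁ = 32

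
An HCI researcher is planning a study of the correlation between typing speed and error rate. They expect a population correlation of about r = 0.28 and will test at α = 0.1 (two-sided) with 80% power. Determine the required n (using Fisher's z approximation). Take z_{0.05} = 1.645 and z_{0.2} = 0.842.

n = 78

Fisher's z: C = ½·ln((1+r)/(1−r)) = ½·ln(1.7778) = 0.2877.
n = ((z_{α/2} + z_β)/C)² + 3.
(1.645 + 0.842) / 0.2877 = 2.487 / 0.2877 = 8.644.
n = 8.644² + 3 = 74.73 + 3 = 77.7.
Round up.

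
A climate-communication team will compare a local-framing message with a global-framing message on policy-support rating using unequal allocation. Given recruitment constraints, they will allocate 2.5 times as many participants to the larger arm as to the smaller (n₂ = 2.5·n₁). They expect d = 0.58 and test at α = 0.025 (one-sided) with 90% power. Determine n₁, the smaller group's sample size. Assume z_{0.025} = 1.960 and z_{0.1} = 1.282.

n₁ = 44

With allocation ratio k = n₂/n₁ = 2.5, Var(x̄₁−x̄₂) = σ²(1/n₁ + 1/(k·n₁)) = σ²·(k+1)/(k·n₁).
So n₁ = (1 + 1/k)·((z_{α} + z_β)/d)² = 1.400 × (3.242/0.58)².
n₁ = 1.400 × 31.24 = 43.7.
Round up: n₁ = 44, giving n₂ = 2.5 × 44 = 110.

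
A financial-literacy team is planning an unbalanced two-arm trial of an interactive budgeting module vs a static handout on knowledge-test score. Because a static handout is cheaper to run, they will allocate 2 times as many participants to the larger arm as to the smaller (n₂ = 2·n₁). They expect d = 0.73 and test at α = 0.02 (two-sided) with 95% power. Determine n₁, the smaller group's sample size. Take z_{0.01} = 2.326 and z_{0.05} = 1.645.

With allocation ratio k = n₂/n₁ = 2, Var(x̄₁−x̄₂) = σ²(1/n₁ + 1/(k·n₁)) = σ²·(k+1)/(k·n₁).
So n₁ = (1 + 1/k)·((z_{α/2} + z_β)/d)² = 1.500 × (3.971/0.73)².
n₁ = 1.500 × 29.59 = 44.4.
Round up: n₁ = 45, giving n₂ = 2 × 45 = 90.

n₁ = 45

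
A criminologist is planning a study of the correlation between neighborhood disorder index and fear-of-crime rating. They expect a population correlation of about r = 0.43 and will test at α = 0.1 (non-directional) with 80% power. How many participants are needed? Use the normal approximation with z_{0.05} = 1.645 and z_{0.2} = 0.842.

n = 33

Fisher's z: C = ½·ln((1+r)/(1−r)) = ½·ln(2.5088) = 0.4599.
n = ((z_{α/2} + z_β)/C)² + 3.
(1.645 + 0.842) / 0.4599 = 2.487 / 0.4599 = 5.408.
n = 5.408² + 3 = 29.24 + 3 = 32.2.
Round up.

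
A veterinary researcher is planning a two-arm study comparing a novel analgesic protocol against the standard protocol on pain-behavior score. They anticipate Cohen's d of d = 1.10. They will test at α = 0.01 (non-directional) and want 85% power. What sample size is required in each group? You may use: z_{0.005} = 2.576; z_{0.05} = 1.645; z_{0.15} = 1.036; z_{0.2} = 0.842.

n = 22 per group

For two independent groups with equal n: n = 2·((z_{α/2} + z_β) / d)².
z_{α/2} + z_β = 2.576 + 1.036 = 3.612.
n = 2 × (3.612 / 1.10)² = 2 × 3.284² = 2 × 10.78 = 21.6.
Round up to the next whole participant.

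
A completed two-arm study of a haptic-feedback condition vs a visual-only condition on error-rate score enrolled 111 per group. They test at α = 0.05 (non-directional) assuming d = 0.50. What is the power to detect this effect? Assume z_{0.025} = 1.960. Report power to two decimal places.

power ≈ 0.96

For two equal groups, power = Φ(d·√(n/2) − z_{α/2}).
d·√(n/2) = 0.50 × √(111/2) = 0.50 × 7.450 = 3.725.
z_β = 3.725 − 1.960 = 1.765.
Power = Φ(1.765) = 0.961.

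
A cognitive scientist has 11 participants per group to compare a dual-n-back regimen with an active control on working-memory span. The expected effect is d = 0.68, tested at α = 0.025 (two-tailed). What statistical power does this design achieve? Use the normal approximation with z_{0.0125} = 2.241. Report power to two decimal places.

For two equal groups, power = Φ(d·√(n/2) − z_{α/2}).
d·√(n/2) = 0.68 × √(11/2) = 0.68 × 2.345 = 1.595.
z_β = 1.595 − 2.241 = -0.646.
Power = Φ(-0.646) = 0.259.

power ≈ 0.26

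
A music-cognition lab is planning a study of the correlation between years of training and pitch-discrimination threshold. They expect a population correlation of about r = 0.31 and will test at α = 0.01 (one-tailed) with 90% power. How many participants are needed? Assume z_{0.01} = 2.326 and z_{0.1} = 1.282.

n = 130

Fisher's z: C = ½·ln((1+r)/(1−r)) = ½·ln(1.8986) = 0.3205.
n = ((z_{α} + z_β)/C)² + 3.
(2.326 + 1.282) / 0.3205 = 3.608 / 0.3205 = 11.257.
n = 11.257² + 3 = 126.73 + 3 = 129.7.
Round up.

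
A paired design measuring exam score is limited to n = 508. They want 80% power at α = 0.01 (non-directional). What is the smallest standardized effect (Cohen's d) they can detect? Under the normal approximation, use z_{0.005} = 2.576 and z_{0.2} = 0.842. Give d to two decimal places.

For a single sample (or paired design) of n = 508: d_min = (z_{α/2} + z_β)/√n.
z-sum = 2.576 + 0.842 = 3.418.
d_min = 3.418 / √508 = 3.418 / 22.539 = 0.152.

d_min ≈ 0.15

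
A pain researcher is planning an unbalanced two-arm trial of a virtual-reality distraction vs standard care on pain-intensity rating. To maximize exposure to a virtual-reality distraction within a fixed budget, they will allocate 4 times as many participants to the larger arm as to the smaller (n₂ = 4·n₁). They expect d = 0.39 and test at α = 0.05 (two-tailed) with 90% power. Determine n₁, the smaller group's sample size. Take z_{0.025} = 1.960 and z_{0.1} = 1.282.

n₁ = 87

With allocation ratio k = n₂/n₁ = 4, Var(x̄₁−x̄₂) = σ²(1/n₁ + 1/(k·n₁)) = σ²·(k+1)/(k·n₁).
So n₁ = (1 + 1/k)·((z_{α/2} + z_β)/d)² = 1.250 × (3.242/0.39)².
n₁ = 1.250 × 69.10 = 86.4.
Round up: n₁ = 87, giving n₂ = 4 × 87 = 348.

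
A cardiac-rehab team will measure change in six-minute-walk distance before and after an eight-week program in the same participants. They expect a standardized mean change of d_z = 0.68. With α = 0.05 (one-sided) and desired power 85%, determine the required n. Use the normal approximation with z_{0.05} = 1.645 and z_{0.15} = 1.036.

For a paired (one-sample on differences) test: n = ((z_{α} + z_β) / d)².
z_{α} + z_β = 1.645 + 1.036 = 2.681.
n = (2.681 / 0.68)² = 3.943² = 15.54.
Round up.

n = 16 pairs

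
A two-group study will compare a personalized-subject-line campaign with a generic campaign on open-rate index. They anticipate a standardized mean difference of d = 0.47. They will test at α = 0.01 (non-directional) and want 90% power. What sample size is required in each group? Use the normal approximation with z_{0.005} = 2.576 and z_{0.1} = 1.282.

For two independent groups with equal n: n = 2·((z_{α/2} + z_β) / d)².
z_{α/2} + z_β = 2.576 + 1.282 = 3.858.
n = 2 × (3.858 / 0.47)² = 2 × 8.209² = 2 × 67.38 = 134.8.
Round up to the next whole participant.

n = 135 per group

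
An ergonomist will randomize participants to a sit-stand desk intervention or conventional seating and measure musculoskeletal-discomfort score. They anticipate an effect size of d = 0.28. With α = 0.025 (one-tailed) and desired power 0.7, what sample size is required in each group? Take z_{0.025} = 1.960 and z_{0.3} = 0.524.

For two independent groups with equal n: n = 2·((z_{α} + z_β) / d)².
z_{α} + z_β = 1.960 + 0.524 = 2.484.
n = 2 × (2.484 / 0.28)² = 2 × 8.871² = 2 × 78.70 = 157.4.
Round up to the next whole participant.

n = 158 per group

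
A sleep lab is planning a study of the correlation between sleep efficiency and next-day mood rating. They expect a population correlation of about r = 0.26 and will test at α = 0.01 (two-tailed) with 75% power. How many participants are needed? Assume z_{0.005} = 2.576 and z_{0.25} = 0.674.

n = 153

Fisher's z: C = ½·ln((1+r)/(1−r)) = ½·ln(1.7027) = 0.2661.
n = ((z_{α/2} + z_β)/C)² + 3.
(2.576 + 0.674) / 0.2661 = 3.250 / 0.2661 = 12.213.
n = 12.213² + 3 = 149.17 + 3 = 152.2.
Round up.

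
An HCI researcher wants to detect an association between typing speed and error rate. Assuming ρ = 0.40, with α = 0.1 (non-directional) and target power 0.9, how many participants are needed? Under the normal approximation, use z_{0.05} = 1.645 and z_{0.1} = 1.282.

n = 51

Fisher's z: C = ½·ln((1+r)/(1−r)) = ½·ln(2.3333) = 0.4236.
n = ((z_{α/2} + z_β)/C)² + 3.
(1.645 + 1.282) / 0.4236 = 2.927 / 0.4236 = 6.910.
n = 6.910² + 3 = 47.75 + 3 = 50.7.
Round up.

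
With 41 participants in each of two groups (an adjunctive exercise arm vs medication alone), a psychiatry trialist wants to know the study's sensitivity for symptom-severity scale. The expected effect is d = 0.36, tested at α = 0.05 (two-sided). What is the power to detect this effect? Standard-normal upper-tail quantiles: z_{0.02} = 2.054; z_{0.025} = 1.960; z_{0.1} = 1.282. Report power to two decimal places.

For two equal groups, power = Φ(d·√(n/2) − z_{α/2}).
d·√(n/2) = 0.36 × √(41/2) = 0.36 × 4.528 = 1.630.
z_β = 1.630 − 1.960 = -0.330.
Power = Φ(-0.330) = 0.371.

power ≈ 0.37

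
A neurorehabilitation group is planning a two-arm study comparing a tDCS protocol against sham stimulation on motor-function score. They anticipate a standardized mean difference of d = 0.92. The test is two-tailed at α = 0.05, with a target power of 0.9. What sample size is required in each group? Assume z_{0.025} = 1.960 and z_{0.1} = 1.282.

n = 25 per group

For two independent groups with equal n: n = 2·((z_{α/2} + z_β) / d)².
z_{α/2} + z_β = 1.960 + 1.282 = 3.242.
n = 2 × (3.242 / 0.92)² = 2 × 3.524² = 2 × 12.42 = 24.8.
Round up to the next whole participant.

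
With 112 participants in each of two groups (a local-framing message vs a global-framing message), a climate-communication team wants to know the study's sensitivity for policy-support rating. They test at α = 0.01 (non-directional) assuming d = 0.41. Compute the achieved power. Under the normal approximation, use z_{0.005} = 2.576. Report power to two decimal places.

For two equal groups, power = Φ(d·√(n/2) − z_{α/2}).
d·√(n/2) = 0.41 × √(112/2) = 0.41 × 7.483 = 3.068.
z_β = 3.068 − 2.576 = 0.492.
Power = Φ(0.492) = 0.689.

power ≈ 0.69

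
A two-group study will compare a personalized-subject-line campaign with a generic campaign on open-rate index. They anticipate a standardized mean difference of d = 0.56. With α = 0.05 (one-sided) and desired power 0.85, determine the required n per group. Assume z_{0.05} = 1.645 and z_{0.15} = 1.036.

For two independent groups with equal n: n = 2·((z_{α} + z_β) / d)².
z_{α} + z_β = 1.645 + 1.036 = 2.681.
n = 2 × (2.681 / 0.56)² = 2 × 4.787² = 2 × 22.92 = 45.8.
Round up to the next whole participant.

n = 46 per group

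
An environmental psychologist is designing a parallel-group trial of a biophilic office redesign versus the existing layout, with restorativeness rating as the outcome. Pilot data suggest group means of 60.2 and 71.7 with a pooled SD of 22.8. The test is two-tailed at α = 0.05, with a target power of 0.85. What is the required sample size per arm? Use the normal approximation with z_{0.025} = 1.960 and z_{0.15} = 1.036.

Cohen's d = |M₁ − M₂| / SD_pooled = |60.2 − 71.7| / 22.8 = 11.5 / 22.8 = 0.504.
For two independent groups with equal n: n = 2·((z_{α/2} + z_β) / d)².
z_{α/2} + z_β = 1.960 + 1.036 = 2.996.
n = 2 × (2.996 / 0.504)² = 2 × 5.944² = 2 × 35.34 = 70.7.
Round up to the next whole participant.

n = 71 per group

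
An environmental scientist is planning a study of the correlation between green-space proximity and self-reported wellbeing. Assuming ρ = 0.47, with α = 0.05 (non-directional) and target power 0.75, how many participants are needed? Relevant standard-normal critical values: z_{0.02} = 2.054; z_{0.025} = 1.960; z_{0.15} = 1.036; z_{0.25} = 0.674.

n = 30

Fisher's z: C = ½·ln((1+r)/(1−r)) = ½·ln(2.7736) = 0.5101.
n = ((z_{α/2} + z_β)/C)² + 3.
(1.960 + 0.674) / 0.5101 = 2.634 / 0.5101 = 5.164.
n = 5.164² + 3 = 26.66 + 3 = 29.7.
Round up.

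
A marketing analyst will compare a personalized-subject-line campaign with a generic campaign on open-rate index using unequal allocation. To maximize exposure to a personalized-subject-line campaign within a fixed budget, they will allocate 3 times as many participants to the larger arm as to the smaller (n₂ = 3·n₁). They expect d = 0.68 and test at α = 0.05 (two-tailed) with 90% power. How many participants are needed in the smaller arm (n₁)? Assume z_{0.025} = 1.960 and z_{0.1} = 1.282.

With allocation ratio k = n₂/n₁ = 3, Var(x̄₁−x̄₂) = σ²(1/n₁ + 1/(k·n₁)) = σ²·(k+1)/(k·n₁).
So n₁ = (1 + 1/k)·((z_{α/2} + z_β)/d)² = 1.333 × (3.242/0.68)².
n₁ = 1.333 × 22.73 = 30.3.
Round up: n₁ = 31, giving n₂ = 3 × 31 = 93.

n₁ = 31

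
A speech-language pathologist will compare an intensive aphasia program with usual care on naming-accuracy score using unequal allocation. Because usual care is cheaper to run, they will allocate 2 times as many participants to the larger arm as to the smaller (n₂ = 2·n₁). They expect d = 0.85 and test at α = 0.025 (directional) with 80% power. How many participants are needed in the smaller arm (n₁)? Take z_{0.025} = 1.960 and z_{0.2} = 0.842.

With allocation ratio k = n₂/n₁ = 2, Var(x̄₁−x̄₂) = σ²(1/n₁ + 1/(k·n₁)) = σ²·(k+1)/(k·n₁).
So n₁ = (1 + 1/k)·((z_{α} + z_β)/d)² = 1.500 × (2.802/0.85)².
n₁ = 1.500 × 10.87 = 16.3.
Round up: n₁ = 17, giving n₂ = 2 × 17 = 34.

n₁ = 17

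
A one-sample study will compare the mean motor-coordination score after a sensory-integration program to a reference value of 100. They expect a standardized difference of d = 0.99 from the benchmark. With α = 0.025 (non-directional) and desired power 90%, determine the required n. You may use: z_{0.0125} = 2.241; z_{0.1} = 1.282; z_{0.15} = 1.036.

For a one-sample test: n = ((z_{α/2} + z_β) / d)².
z_{α/2} + z_β = 2.241 + 1.282 = 3.523.
n = (3.523 / 0.99)² = 3.559² = 12.66.
Round up.

n = 13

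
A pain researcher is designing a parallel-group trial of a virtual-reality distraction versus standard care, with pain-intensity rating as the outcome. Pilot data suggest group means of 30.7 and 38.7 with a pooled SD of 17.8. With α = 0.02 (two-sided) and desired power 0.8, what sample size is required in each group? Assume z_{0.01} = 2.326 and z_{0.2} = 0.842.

Cohen's d = |M₁ − M₂| / SD_pooled = |30.7 − 38.7| / 17.8 = 8.0 / 17.8 = 0.449.
For two independent groups with equal n: n = 2·((z_{α/2} + z_β) / d)².
z_{α/2} + z_β = 2.326 + 0.842 = 3.168.
n = 2 × (3.168 / 0.449)² = 2 × 7.056² = 2 × 49.78 = 99.6.
Round up to the next whole participant.

n = 100 per group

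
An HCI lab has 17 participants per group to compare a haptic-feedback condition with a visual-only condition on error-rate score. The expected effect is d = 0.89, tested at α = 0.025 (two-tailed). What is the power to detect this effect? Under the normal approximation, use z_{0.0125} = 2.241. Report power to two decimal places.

power ≈ 0.64

For two equal groups, power = Φ(d·√(n/2) − z_{α/2}).
d·√(n/2) = 0.89 × √(17/2) = 0.89 × 2.915 = 2.595.
z_β = 2.595 − 2.241 = 0.354.
Power = Φ(0.354) = 0.638.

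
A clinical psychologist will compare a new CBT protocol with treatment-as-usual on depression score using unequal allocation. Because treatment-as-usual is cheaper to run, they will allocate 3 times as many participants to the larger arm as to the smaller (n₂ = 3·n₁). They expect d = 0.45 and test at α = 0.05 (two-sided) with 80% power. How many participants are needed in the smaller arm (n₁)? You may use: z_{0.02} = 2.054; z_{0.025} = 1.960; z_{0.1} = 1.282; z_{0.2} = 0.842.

With allocation ratio k = n₂/n₁ = 3, Var(x̄₁−x̄₂) = σ²(1/n₁ + 1/(k·n₁)) = σ²·(k+1)/(k·n₁).
So n₁ = (1 + 1/k)·((z_{α/2} + z_β)/d)² = 1.333 × (2.802/0.45)².
n₁ = 1.333 × 38.77 = 51.7.
Round up: n₁ = 52, giving n₂ = 3 × 52 = 156.

n₁ = 52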